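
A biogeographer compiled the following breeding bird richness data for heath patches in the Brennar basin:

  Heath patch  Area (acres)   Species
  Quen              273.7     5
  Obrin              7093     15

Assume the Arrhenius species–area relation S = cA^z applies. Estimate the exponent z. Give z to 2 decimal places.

0.34

Taking logs: ln S = ln c + z ln A, so z = (ln S₂ − ln S₁)/(ln A₂ − ln A₁).
z = ln(15/5) / ln(7093/273.7) = ln(3) / ln(25.92) = 1.0986 / 3.2548 = 0.3375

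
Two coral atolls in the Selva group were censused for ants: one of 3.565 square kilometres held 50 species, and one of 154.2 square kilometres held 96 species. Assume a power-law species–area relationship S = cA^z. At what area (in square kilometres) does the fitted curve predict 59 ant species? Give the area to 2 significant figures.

z = ln(96/50) / ln(154.2/3.565) = 0.6523 / 3.7671 = 0.1732
c = 50 / 3.565^0.1732 = 50 / 1.246 = 40.12
A = (59/40.12)^(1/0.1732) ⇒ ln A = ln(1.471)/0.1732 = 2.2270
A = e^2.2270 ≈ 9.272 square kilometres

9.3 square kilometres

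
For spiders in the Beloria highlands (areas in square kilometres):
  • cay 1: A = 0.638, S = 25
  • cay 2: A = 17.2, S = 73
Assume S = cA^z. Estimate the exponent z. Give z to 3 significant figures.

Taking logs: ln S = ln c + z ln A, so z = (ln S₂ − ln S₁)/(ln A₂ − ln A₁).
z = ln(73/25) / ln(17.2/0.638) = ln(2.92) / ln(26.96) = 1.0716 / 3.2943 = 0.3253

0.325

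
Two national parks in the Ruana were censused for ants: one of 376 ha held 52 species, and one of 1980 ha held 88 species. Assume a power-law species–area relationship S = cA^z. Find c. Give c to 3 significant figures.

z = ln(S₂/S₁) / ln(A₂/A₁) = ln(88/52) / ln(1980/376) = 0.5261 / 1.6613 = 0.3167
c = S₁ / A₁^z = 52 / 376^0.3167 = 52 / 6.539 = 7.952

7.95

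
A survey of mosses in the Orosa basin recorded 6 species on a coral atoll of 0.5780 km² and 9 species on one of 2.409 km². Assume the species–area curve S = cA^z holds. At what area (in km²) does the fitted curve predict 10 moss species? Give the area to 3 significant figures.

3.49 km²

z = ln(9/6) / ln(2.409/0.578) = 0.4055 / 1.4274 = 0.2841
c = 6 / 0.578^0.2841 = 6 / 0.8558 = 7.011
A = (10/7.011)^(1/0.2841) ⇒ ln A = ln(1.426)/0.2841 = 1.2501
A = e^1.2501 ≈ 3.491 km²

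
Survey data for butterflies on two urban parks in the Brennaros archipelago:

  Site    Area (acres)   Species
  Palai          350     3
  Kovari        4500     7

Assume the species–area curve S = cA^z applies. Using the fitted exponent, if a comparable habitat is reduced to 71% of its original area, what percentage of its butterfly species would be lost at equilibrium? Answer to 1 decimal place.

z = ln(7/3) / ln(4500/350) = 0.8473 / 2.5539 = 0.3318
S_new/S_old = (A_new/A_old)^z = 0.71^0.3318 = exp(0.3318 × -0.3425) = 0.8926
Fraction lost = 1 − 0.8926 = 0.1074

10.7%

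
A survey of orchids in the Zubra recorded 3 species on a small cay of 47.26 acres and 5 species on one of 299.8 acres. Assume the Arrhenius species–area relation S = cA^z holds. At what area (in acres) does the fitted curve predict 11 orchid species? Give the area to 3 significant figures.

5190 acres

z = ln(5/3) / ln(299.8/47.26) = 0.5108 / 1.8475 = 0.2765
c = 3 / 47.26^0.2765 = 3 / 2.904 = 1.033
A = (11/1.033)^(1/0.2765) ⇒ ln A = ln(10.65)/0.2765 = 8.5546
A = e^8.5546 ≈ 5191 acres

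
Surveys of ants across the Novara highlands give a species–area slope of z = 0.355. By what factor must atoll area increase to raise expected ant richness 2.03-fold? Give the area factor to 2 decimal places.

(A₂/A₁)^0.355 = 2.03, so A₂/A₁ = 2.03^(1/0.355) = 2.03^2.817
ln(A₂/A₁) = ln 2.03 / 0.355 = 0.7080 / 0.355 = 1.9945
A₂/A₁ = e^1.9945 ≈ 7.348

7.35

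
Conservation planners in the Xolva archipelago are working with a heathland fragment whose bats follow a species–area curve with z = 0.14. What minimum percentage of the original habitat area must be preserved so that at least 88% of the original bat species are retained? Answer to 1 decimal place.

Need (A_new/A_old)^0.14 = 0.88, so A_new/A_old = 0.88^(1/0.14) = 0.88^7.143
ln(A_new/A_old) = ln 0.88 / 0.14 = -0.1278 / 0.14 = -0.9131
A_new/A_old = e^-0.9131 ≈ 0.4013

40.1%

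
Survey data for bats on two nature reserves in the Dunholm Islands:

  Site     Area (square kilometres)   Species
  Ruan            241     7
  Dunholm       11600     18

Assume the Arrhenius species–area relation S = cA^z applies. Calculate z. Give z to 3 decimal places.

Taking logs: ln S = ln c + z ln A, so z = (ln S₂ − ln S₁)/(ln A₂ − ln A₁).
z = ln(18/7) / ln(11600/241) = ln(2.571) / ln(48.13) = 0.9445 / 3.8740 = 0.2438

0.244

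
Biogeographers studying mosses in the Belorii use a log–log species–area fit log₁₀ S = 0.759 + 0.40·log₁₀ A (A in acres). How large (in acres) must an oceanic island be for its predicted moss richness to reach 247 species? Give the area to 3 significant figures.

12100 acres

247 = 5.741 × A^0.4  ⇒  A^0.4 = 247/5.741 = 43.02
ln A = ln(43.02) / 0.4 = 3.7617 / 0.4 = 9.4043
A = e^9.4043 ≈ 12141 acres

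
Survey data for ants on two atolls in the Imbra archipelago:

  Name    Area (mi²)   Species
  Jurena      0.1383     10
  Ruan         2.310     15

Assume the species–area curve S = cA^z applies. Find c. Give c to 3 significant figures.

z = ln(S₂/S₁) / ln(A₂/A₁) = ln(15/10) / ln(2.31/0.1383) = 0.4055 / 2.8156 = 0.1440
c = S₁ / A₁^z = 10 / 0.1383^0.1440 = 10 / 0.7521 = 13.3

13.3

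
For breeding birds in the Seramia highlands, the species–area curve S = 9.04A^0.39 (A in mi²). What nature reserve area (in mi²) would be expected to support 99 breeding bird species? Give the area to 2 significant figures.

460 mi²

99 = 9.04 × A^0.39  ⇒  A^0.39 = 99/9.04 = 10.95
ln A = ln(10.95) / 0.39 = 2.3935 / 0.39 = 6.1371
A = e^6.1371 ≈ 462.7 mi²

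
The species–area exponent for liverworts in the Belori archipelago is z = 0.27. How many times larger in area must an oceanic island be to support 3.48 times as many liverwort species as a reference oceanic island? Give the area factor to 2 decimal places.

101.36

(A₂/A₁)^0.27 = 3.48, so A₂/A₁ = 3.48^(1/0.27) = 3.48^3.704
ln(A₂/A₁) = ln 3.48 / 0.27 = 1.2470 / 0.27 = 4.6186
A₂/A₁ = e^4.6186 ≈ 101.4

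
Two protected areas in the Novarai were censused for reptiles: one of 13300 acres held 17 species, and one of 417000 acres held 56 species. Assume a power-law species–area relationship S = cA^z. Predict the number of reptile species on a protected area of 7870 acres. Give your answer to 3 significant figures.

14.2

z = ln(56/17) / ln(417000/13300) = 1.1921 / 3.4453 = 0.3460
c = 17 / 13300^0.3460 = 17 / 26.73 = 0.6361
S₃ = 0.6361 × 7870^0.3460 = 0.6361 × 22.29 ≈ 14.18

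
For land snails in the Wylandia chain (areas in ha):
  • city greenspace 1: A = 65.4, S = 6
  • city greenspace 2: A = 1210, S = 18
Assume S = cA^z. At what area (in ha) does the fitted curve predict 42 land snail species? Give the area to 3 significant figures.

z = ln(18/6) / ln(1210/65.4) = 1.0986 / 2.9179 = 0.3765
c = 6 / 65.4^0.3765 = 6 / 4.826 = 1.243
A = (42/1.243)^(1/0.3765) ⇒ ln A = ln(33.78)/0.3765 = 9.3488
A = e^9.3488 ≈ 11484 ha

11500 ha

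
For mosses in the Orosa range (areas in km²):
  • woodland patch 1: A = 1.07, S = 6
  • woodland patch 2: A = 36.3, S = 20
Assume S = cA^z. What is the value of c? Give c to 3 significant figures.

5.86

z = ln(S₂/S₁) / ln(A₂/A₁) = ln(20/6) / ln(36.3/1.07) = 1.2040 / 3.5242 = 0.3416
c = S₁ / A₁^z = 6 / 1.07^0.3416 = 6 / 1.023 = 5.863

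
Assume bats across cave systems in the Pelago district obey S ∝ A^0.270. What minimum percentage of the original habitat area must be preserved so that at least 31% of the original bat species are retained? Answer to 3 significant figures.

1.31%

Need (A_new/A_old)^0.27 = 0.31, so A_new/A_old = 0.31^(1/0.27) = 0.31^3.704
ln(A_new/A_old) = ln 0.31 / 0.27 = -1.1712 / 0.27 = -4.3377
A_new/A_old = e^-4.3377 ≈ 0.01307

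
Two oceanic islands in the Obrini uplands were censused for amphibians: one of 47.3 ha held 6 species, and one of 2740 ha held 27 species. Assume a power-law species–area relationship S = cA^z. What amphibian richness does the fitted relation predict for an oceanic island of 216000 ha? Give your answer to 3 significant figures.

z = ln(27/6) / ln(2740/47.3) = 1.5041 / 4.0592 = 0.3705
c = 6 / 47.3^0.3705 = 6 / 4.174 = 1.437
S₃ = 1.437 × 216000^0.3705 = 1.437 × 94.76 ≈ 136.2

136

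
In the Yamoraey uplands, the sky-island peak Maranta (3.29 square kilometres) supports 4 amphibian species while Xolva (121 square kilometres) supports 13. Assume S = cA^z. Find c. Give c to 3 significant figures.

z = ln(S₂/S₁) / ln(A₂/A₁) = ln(13/4) / ln(121/3.29) = 1.1787 / 3.6049 = 0.3270
c = S₁ / A₁^z = 4 / 3.29^0.3270 = 4 / 1.476 = 2.71

2.71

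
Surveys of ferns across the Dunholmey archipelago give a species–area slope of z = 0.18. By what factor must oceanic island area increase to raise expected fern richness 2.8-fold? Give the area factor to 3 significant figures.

(A₂/A₁)^0.18 = 2.8, so A₂/A₁ = 2.8^(1/0.18) = 2.8^5.556
ln(A₂/A₁) = ln 2.8 / 0.18 = 1.0296 / 0.18 = 5.7201
A₂/A₁ = e^5.7201 ≈ 304.9

305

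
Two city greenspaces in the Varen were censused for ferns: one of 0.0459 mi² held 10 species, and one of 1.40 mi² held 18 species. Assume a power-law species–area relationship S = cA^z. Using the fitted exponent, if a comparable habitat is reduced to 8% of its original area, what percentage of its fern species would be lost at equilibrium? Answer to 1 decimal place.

z = ln(18/10) / ln(1.4/0.0459) = 0.5878 / 3.4178 = 0.1720
S_new/S_old = (A_new/A_old)^z = 0.08^0.1720 = exp(0.1720 × -2.5257) = 0.6477
Fraction lost = 1 − 0.6477 = 0.3523

35.2%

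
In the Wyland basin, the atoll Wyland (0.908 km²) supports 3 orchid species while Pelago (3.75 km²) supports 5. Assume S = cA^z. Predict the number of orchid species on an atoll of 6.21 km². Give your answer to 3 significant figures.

z = ln(5/3) / ln(3.75/0.908) = 0.5108 / 1.4183 = 0.3602
c = 3 / 0.908^0.3602 = 3 / 0.9658 = 3.106
S₃ = 3.106 × 6.21^0.3602 = 3.106 × 1.93 ≈ 5.996

6.00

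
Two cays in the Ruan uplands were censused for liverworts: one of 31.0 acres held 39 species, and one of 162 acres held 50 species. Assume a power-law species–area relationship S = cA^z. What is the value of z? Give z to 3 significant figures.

Taking logs: ln S = ln c + z ln A, so z = (ln S₂ − ln S₁)/(ln A₂ − ln A₁).
z = ln(50/39) / ln(162/31) = ln(1.282) / ln(5.226) = 0.2485 / 1.6536 = 0.1503

0.150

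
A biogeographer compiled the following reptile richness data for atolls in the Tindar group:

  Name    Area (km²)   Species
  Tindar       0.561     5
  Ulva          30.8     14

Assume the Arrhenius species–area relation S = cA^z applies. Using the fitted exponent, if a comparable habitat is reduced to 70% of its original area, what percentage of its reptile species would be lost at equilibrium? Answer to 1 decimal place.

z = ln(14/5) / ln(30.8/0.561) = 1.0296 / 4.0055 = 0.2570
S_new/S_old = (A_new/A_old)^z = 0.7^0.2570 = exp(0.2570 × -0.3567) = 0.9124
Fraction lost = 1 − 0.9124 = 0.08761

8.8%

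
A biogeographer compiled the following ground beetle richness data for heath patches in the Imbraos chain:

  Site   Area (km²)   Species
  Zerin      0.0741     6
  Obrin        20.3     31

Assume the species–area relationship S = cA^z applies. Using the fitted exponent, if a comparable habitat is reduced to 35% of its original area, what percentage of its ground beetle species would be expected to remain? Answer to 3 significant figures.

73.6%

z = ln(31/6) / ln(20.3/0.0741) = 1.6422 / 5.6130 = 0.2926
S_new/S_old = (A_new/A_old)^z = 0.35^0.2926 = exp(0.2926 × -1.0498) = 0.7355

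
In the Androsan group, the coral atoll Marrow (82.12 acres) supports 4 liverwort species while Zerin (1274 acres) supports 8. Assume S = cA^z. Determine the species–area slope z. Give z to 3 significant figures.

0.253

Taking logs: ln S = ln c + z ln A, so z = (ln S₂ − ln S₁)/(ln A₂ − ln A₁).
z = ln(8/4) / ln(1274/82.12) = ln(2) / ln(15.51) = 0.6931 / 2.7417 = 0.2528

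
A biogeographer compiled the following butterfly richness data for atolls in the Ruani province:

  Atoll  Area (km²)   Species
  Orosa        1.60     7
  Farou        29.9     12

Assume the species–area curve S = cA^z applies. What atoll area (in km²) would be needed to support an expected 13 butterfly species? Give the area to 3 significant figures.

z = ln(12/7) / ln(29.9/1.6) = 0.5390 / 2.9279 = 0.1841
c = 7 / 1.6^0.1841 = 7 / 1.09 = 6.42
A = (13/6.42)^(1/0.1841) ⇒ ln A = ln(2.025)/0.1841 = 3.8327
A = e^3.8327 ≈ 46.18 km²

46.2 km²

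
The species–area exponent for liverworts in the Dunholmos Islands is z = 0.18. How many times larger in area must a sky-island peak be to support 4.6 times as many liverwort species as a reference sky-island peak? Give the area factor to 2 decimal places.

(A₂/A₁)^0.18 = 4.6, so A₂/A₁ = 4.6^(1/0.18) = 4.6^5.556
ln(A₂/A₁) = ln 4.6 / 0.18 = 1.5261 / 0.18 = 8.4781
A₂/A₁ = e^8.4781 ≈ 4808

4808.26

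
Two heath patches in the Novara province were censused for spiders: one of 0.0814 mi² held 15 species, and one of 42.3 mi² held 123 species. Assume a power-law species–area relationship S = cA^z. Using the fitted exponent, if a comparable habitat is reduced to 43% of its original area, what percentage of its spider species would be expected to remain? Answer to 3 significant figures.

75.3%

z = ln(123/15) / ln(42.3/0.0814) = 2.1041 / 6.2532 = 0.3365
S_new/S_old = (A_new/A_old)^z = 0.43^0.3365 = exp(0.3365 × -0.8440) = 0.7528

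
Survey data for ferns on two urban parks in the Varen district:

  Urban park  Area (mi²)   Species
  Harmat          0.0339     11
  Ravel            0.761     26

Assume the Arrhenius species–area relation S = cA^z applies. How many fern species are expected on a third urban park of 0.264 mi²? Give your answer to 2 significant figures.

z = ln(26/11) / ln(0.761/0.0339) = 0.8602 / 3.1112 = 0.2765
c = 11 / 0.0339^0.2765 = 11 / 0.3923 = 28.04
S₃ = 28.04 × 0.264^0.2765 = 28.04 × 0.692 ≈ 19.4

19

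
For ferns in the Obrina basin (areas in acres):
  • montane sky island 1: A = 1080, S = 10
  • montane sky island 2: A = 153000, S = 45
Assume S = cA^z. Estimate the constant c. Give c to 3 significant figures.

1.20

z = ln(S₂/S₁) / ln(A₂/A₁) = ln(45/10) / ln(153000/1080) = 1.5041 / 4.9535 = 0.3036
c = S₁ / A₁^z = 10 / 1080^0.3036 = 10 / 8.338 = 1.199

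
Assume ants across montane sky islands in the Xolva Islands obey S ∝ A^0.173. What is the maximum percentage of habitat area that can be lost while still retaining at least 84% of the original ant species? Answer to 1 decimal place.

Need (A_new/A_old)^0.173 = 0.84, so A_new/A_old = 0.84^(1/0.173) = 0.84^5.78
ln(A_new/A_old) = ln 0.84 / 0.173 = -0.1744 / 0.173 = -1.0078
A_new/A_old = e^-1.0078 ≈ 0.365
Fraction that can be lost = 1 − 0.365 = 0.635

63.5%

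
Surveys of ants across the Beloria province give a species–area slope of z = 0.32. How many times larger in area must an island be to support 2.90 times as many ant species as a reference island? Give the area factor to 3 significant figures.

(A₂/A₁)^0.32 = 2.9, so A₂/A₁ = 2.9^(1/0.32) = 2.9^3.125
ln(A₂/A₁) = ln 2.9 / 0.32 = 1.0647 / 0.32 = 3.3272
A₂/A₁ = e^3.3272 ≈ 27.86

27.9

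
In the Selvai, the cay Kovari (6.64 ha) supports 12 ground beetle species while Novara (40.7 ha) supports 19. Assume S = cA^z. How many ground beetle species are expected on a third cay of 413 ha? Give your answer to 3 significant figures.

z = ln(19/12) / ln(40.7/6.64) = 0.4595 / 1.8131 = 0.2534
c = 12 / 6.64^0.2534 = 12 / 1.616 = 7.427
S₃ = 7.427 × 413^0.2534 = 7.427 × 4.603 ≈ 34.18

34.2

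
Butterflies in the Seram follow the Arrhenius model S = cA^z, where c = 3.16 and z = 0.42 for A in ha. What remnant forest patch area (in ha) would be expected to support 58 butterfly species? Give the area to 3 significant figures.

1020 ha

58 = 3.16 × A^0.42  ⇒  A^0.42 = 58/3.16 = 18.35
ln A = ln(18.35) / 0.42 = 2.9099 / 0.42 = 6.9283
A = e^6.9283 ≈ 1021 ha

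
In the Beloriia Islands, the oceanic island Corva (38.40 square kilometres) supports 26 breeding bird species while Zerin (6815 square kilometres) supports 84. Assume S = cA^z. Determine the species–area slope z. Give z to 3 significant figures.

0.226

Taking logs: ln S = ln c + z ln A, so z = (ln S₂ − ln S₁)/(ln A₂ − ln A₁).
z = ln(84/26) / ln(6815/38.4) = ln(3.231) / ln(177.5) = 1.1727 / 5.1788 = 0.2264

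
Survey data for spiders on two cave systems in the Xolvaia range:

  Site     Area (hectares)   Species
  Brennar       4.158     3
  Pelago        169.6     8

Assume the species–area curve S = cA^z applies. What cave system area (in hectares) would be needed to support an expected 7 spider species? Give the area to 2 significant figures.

100 hectares

z = ln(8/3) / ln(169.6/4.158) = 0.9808 / 3.7084 = 0.2645
c = 3 / 4.158^0.2645 = 3 / 1.458 = 2.058
A = (7/2.058)^(1/0.2645) ⇒ ln A = ln(3.401)/0.2645 = 4.6286
A = e^4.6286 ≈ 102.4 hectares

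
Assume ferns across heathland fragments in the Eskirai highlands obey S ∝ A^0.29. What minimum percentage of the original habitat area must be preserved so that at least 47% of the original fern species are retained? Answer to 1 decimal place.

Need (A_new/A_old)^0.29 = 0.47, so A_new/A_old = 0.47^(1/0.29) = 0.47^3.448
ln(A_new/A_old) = ln 0.47 / 0.29 = -0.7550 / 0.29 = -2.6035
A_new/A_old = e^-2.6035 ≈ 0.07401

7.4%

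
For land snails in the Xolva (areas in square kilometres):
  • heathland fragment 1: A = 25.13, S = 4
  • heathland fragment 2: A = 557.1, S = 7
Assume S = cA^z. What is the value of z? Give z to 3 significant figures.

0.181

Taking logs: ln S = ln c + z ln A, so z = (ln S₂ − ln S₁)/(ln A₂ − ln A₁).
z = ln(7/4) / ln(557.1/25.13) = ln(1.75) / ln(22.17) = 0.5596 / 3.0987 = 0.1806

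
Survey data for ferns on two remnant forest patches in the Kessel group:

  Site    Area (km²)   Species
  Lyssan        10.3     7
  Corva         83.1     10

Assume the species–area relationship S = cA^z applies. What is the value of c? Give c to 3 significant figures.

4.70

z = ln(S₂/S₁) / ln(A₂/A₁) = ln(10/7) / ln(83.1/10.3) = 0.3567 / 2.0879 = 0.1708
c = S₁ / A₁^z = 7 / 10.3^0.1708 = 7 / 1.489 = 4.7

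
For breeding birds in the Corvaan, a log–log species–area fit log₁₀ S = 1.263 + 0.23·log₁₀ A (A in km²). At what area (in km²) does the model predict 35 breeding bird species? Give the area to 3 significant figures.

16.7 km²

35 = 18.32 × A^0.23  ⇒  A^0.23 = 35/18.32 = 1.91
ln A = ln(1.91) / 0.23 = 0.6472 / 0.23 = 2.8138
A = e^2.8138 ≈ 16.67 km²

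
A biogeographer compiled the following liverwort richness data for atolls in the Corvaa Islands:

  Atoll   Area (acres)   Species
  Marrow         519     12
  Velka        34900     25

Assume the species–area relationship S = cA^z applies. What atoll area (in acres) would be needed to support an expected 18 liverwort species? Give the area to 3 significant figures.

5310 acres

z = ln(25/12) / ln(34900/519) = 0.7340 / 4.2083 = 0.1744
c = 12 / 519^0.1744 = 12 / 2.975 = 4.033
A = (18/4.033)^(1/0.1744) ⇒ ln A = ln(4.463)/0.1744 = 8.5767
A = e^8.5767 ≈ 5307 acres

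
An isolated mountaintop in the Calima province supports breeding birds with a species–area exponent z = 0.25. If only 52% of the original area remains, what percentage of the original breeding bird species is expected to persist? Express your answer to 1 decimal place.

S_new/S_old = (A_new/A_old)^z = 0.52^0.25
= exp(0.25 × ln 0.52) = exp(0.25 × -0.6539) = exp(-0.1635) ≈ 0.8492

84.9%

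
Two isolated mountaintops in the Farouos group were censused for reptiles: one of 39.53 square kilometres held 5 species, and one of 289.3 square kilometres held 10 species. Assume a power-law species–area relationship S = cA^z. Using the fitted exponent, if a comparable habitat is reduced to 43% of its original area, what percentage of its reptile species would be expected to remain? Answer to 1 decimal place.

74.5%

z = ln(10/5) / ln(289.3/39.53) = 0.6931 / 1.9904 = 0.3482
S_new/S_old = (A_new/A_old)^z = 0.43^0.3482 = exp(0.3482 × -0.8440) = 0.7453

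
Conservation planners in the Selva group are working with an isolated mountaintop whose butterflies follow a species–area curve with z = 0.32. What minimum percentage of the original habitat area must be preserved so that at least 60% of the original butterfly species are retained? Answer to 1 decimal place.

20.3%

Need (A_new/A_old)^0.32 = 0.6, so A_new/A_old = 0.6^(1/0.32) = 0.6^3.125
ln(A_new/A_old) = ln 0.6 / 0.32 = -0.5108 / 0.32 = -1.5963
A_new/A_old = e^-1.5963 ≈ 0.2026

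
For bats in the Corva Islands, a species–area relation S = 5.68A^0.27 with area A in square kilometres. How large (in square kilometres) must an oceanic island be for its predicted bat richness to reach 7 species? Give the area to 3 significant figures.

7 = 5.68 × A^0.27  ⇒  A^0.27 = 7/5.68 = 1.232
ln A = ln(1.232) / 0.27 = 0.2090 / 0.27 = 0.7739
A = e^0.7739 ≈ 2.168 square kilometres

2.17 square kilometres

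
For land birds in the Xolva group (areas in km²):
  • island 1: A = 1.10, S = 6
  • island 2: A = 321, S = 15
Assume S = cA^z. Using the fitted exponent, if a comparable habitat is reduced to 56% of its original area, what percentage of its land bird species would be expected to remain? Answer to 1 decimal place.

z = ln(15/6) / ln(321/1.1) = 0.9163 / 5.6761 = 0.1614
S_new/S_old = (A_new/A_old)^z = 0.56^0.1614 = exp(0.1614 × -0.5798) = 0.9106

91.1%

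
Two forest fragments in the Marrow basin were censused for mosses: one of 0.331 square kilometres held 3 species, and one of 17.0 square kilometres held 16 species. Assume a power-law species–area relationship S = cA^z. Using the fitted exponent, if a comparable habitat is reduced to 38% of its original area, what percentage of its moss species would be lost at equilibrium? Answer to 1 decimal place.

z = ln(16/3) / ln(17/0.331) = 1.6740 / 3.9389 = 0.4250
S_new/S_old = (A_new/A_old)^z = 0.38^0.4250 = exp(0.4250 × -0.9676) = 0.6628
Fraction lost = 1 − 0.6628 = 0.3372

33.7%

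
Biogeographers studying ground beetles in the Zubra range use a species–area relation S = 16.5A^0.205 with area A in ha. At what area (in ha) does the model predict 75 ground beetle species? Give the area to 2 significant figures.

75 = 16.5 × A^0.205  ⇒  A^0.205 = 75/16.5 = 4.545
ln A = ln(4.545) / 0.205 = 1.5141 / 0.205 = 7.3860
A = e^7.3860 ≈ 1613 ha

1600 ha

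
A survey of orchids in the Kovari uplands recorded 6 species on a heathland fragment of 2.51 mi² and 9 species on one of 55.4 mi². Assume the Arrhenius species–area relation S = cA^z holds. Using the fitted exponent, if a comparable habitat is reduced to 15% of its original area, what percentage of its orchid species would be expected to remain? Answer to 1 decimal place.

z = ln(9/6) / ln(55.4/2.51) = 0.4055 / 3.0943 = 0.1310
S_new/S_old = (A_new/A_old)^z = 0.15^0.1310 = exp(0.1310 × -1.8971) = 0.7799

78.0%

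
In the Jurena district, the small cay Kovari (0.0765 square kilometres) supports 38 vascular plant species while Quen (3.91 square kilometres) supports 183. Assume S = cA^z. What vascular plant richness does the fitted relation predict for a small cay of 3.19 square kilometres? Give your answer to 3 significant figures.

z = ln(183/38) / ln(3.91/0.0765) = 1.5719 / 3.9340 = 0.3996
c = 38 / 0.0765^0.3996 = 38 / 0.3581 = 106.1
S₃ = 106.1 × 3.19^0.3996 = 106.1 × 1.59 ≈ 168.7

169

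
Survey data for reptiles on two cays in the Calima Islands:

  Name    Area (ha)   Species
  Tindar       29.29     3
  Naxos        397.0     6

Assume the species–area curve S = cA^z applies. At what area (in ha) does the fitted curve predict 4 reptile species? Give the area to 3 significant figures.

86.4 ha

z = ln(6/3) / ln(397/29.29) = 0.6931 / 2.6067 = 0.2659
c = 3 / 29.29^0.2659 = 3 / 2.455 = 1.222
A = (4/1.222)^(1/0.2659) ⇒ ln A = ln(3.273)/0.2659 = 4.4591
A = e^4.4591 ≈ 86.41 ha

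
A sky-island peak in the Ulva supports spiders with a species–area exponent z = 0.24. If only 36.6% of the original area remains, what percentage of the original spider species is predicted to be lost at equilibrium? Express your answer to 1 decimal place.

21.4%

S_new/S_old = (A_new/A_old)^z = 0.366^0.24
= exp(0.24 × ln 0.366) = exp(0.24 × -1.0051) = exp(-0.2412) ≈ 0.7857
Fraction lost = 1 − 0.7857 = 0.2143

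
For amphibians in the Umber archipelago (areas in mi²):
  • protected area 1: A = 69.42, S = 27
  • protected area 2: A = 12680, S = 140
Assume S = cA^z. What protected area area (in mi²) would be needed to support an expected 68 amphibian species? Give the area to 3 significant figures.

1290 mi²

z = ln(140/27) / ln(12680/69.42) = 1.6458 / 5.2076 = 0.3160
c = 27 / 69.42^0.3160 = 27 / 3.819 = 7.069
A = (68/7.069)^(1/0.3160) ⇒ ln A = ln(9.619)/0.3160 = 7.1628
A = e^7.1628 ≈ 1291 mi²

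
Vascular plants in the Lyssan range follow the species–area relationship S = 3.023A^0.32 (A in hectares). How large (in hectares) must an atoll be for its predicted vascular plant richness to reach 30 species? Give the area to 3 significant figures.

30 = 3.023 × A^0.32  ⇒  A^0.32 = 30/3.023 = 9.924
ln A = ln(9.924) / 0.32 = 2.2949 / 0.32 = 7.1717
A = e^7.1717 ≈ 1302 hectares

1300 hectares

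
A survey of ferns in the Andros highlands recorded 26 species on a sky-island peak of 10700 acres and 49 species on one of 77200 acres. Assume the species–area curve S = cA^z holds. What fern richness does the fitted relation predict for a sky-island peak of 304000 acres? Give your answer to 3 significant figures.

z = ln(49/26) / ln(77200/10700) = 0.6337 / 1.9762 = 0.3207
c = 26 / 10700^0.3207 = 26 / 19.6 = 1.327
S₃ = 1.327 × 304000^0.3207 = 1.327 × 57.32 ≈ 76.05

76.0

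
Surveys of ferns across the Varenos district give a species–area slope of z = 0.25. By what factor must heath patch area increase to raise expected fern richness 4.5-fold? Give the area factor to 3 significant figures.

(A₂/A₁)^0.25 = 4.5, so A₂/A₁ = 4.5^(1/0.25) = 4.5^4
ln(A₂/A₁) = ln 4.5 / 0.25 = 1.5041 / 0.25 = 6.0163
A₂/A₁ = e^6.0163 ≈ 410.1

410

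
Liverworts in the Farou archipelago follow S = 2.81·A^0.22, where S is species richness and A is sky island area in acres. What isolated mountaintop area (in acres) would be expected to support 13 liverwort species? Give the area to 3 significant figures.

13 = 2.81 × A^0.22  ⇒  A^0.22 = 13/2.81 = 4.626
ln A = ln(4.626) / 0.22 = 1.5318 / 0.22 = 6.9626
A = e^6.9626 ≈ 1056 acres

1060 acres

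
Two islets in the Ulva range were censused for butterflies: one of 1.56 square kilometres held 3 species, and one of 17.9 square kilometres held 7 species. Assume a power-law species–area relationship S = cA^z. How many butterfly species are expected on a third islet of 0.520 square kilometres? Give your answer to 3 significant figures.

z = ln(7/3) / ln(17.9/1.56) = 0.8473 / 2.4401 = 0.3472
c = 3 / 1.56^0.3472 = 3 / 1.167 = 2.571
S₃ = 2.571 × 0.52^0.3472 = 2.571 × 0.7969 ≈ 2.049

2.05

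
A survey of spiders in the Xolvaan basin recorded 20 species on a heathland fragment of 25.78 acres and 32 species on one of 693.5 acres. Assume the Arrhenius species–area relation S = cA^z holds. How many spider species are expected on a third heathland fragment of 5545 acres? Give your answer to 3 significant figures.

z = ln(32/20) / ln(693.5/25.78) = 0.4700 / 3.2922 = 0.1428
c = 20 / 25.78^0.1428 = 20 / 1.59 = 12.58
S₃ = 12.58 × 5545^0.1428 = 12.58 × 3.424 ≈ 43.06

43.1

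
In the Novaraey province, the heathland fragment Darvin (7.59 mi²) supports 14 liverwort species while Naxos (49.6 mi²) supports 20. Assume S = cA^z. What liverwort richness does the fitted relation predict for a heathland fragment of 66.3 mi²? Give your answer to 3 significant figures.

z = ln(20/14) / ln(49.6/7.59) = 0.3567 / 1.8772 = 0.1900
c = 14 / 7.59^0.1900 = 14 / 1.47 = 9.525
S₃ = 9.525 × 66.3^0.1900 = 9.525 × 2.219 ≈ 21.13

21.1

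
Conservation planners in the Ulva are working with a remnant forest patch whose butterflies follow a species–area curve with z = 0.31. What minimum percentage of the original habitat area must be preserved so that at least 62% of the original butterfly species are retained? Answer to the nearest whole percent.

Need (A_new/A_old)^0.31 = 0.62, so A_new/A_old = 0.62^(1/0.31) = 0.62^3.226
ln(A_new/A_old) = ln 0.62 / 0.31 = -0.4780 / 0.31 = -1.5421
A_new/A_old = e^-1.5421 ≈ 0.2139

21%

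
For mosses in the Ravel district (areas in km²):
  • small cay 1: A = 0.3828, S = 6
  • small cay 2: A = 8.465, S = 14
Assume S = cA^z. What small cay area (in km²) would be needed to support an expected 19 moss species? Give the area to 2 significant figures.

z = ln(14/6) / ln(8.465/0.3828) = 0.8473 / 3.0962 = 0.2737
c = 6 / 0.3828^0.2737 = 6 / 0.7689 = 7.803
A = (19/7.803)^(1/0.2737) ⇒ ln A = ln(2.435)/0.2737 = 3.2519
A = e^3.2519 ≈ 25.84 km²

26 km²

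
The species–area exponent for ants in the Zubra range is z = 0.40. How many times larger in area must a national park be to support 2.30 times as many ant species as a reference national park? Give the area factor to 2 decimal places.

(A₂/A₁)^0.4 = 2.3, so A₂/A₁ = 2.3^(1/0.4) = 2.3^2.5
ln(A₂/A₁) = ln 2.3 / 0.4 = 0.8329 / 0.4 = 2.0823
A₂/A₁ = e^2.0823 ≈ 8.023

8.02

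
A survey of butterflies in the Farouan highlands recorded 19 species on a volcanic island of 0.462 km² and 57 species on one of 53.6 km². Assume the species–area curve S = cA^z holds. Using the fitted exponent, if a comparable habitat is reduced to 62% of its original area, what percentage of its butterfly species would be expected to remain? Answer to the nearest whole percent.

90%

z = ln(57/19) / ln(53.6/0.462) = 1.0986 / 4.7537 = 0.2311
S_new/S_old = (A_new/A_old)^z = 0.62^0.2311 = exp(0.2311 × -0.4780) = 0.8954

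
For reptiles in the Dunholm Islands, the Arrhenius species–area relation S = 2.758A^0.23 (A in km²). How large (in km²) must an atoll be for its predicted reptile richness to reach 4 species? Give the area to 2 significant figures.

5.0 km²

4 = 2.758 × A^0.23  ⇒  A^0.23 = 4/2.758 = 1.45
ln A = ln(1.45) / 0.23 = 0.3718 / 0.23 = 1.6165
A = e^1.6165 ≈ 5.035 km²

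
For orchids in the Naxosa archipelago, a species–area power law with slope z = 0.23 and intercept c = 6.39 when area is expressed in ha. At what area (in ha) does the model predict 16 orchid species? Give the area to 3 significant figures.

16 = 6.39 × A^0.23  ⇒  A^0.23 = 16/6.39 = 2.504
ln A = ln(2.504) / 0.23 = 0.9179 / 0.23 = 3.9907
A = e^3.9907 ≈ 54.09 ha

54.1 ha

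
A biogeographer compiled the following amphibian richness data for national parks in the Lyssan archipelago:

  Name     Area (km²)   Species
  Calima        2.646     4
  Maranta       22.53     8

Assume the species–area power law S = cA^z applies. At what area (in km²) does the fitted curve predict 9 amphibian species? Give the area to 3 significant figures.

z = ln(8/4) / ln(22.53/2.646) = 0.6931 / 2.1418 = 0.3236
c = 4 / 2.646^0.3236 = 4 / 1.37 = 2.919
A = (9/2.919)^(1/0.3236) ⇒ ln A = ln(3.083)/0.3236 = 3.4788
A = e^3.4788 ≈ 32.42 km²

32.4 km²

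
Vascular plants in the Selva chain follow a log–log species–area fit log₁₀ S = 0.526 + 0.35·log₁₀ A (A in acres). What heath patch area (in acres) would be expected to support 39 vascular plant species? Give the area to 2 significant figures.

39 = 3.357 × A^0.35  ⇒  A^0.35 = 39/3.357 = 11.62
ln A = ln(11.62) / 0.35 = 2.4524 / 0.35 = 7.0069
A = e^7.0069 ≈ 1104 acres

1100 acres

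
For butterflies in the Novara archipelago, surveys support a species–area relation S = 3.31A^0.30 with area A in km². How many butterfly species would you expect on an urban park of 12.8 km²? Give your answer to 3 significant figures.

S = 3.31 × 12.8^0.3
ln S = ln 3.31 + 0.3 × ln 12.8 = 1.1969 + 0.3 × 2.5494 = 1.9618
S = e^1.9618 ≈ 7.112

7.11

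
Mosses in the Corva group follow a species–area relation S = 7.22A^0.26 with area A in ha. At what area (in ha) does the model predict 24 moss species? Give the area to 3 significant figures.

24 = 7.22 × A^0.26  ⇒  A^0.26 = 24/7.22 = 3.324
ln A = ln(3.324) / 0.26 = 1.2012 / 0.26 = 4.6200
A = e^4.6200 ≈ 101.5 ha

101 ha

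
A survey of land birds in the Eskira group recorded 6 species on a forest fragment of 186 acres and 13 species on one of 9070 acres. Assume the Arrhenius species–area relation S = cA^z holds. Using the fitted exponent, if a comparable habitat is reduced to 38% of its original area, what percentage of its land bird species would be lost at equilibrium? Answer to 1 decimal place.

z = ln(13/6) / ln(9070/186) = 0.7732 / 3.8870 = 0.1989
S_new/S_old = (A_new/A_old)^z = 0.38^0.1989 = exp(0.1989 × -0.9676) = 0.8249
Fraction lost = 1 − 0.8249 = 0.1751

17.5%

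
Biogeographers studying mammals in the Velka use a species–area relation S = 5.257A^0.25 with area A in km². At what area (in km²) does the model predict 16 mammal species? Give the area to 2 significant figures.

16 = 5.257 × A^0.25  ⇒  A^0.25 = 16/5.257 = 3.044
ln A = ln(3.044) / 0.25 = 1.1130 / 0.25 = 4.4521
A = e^4.4521 ≈ 85.81 km²

86 km²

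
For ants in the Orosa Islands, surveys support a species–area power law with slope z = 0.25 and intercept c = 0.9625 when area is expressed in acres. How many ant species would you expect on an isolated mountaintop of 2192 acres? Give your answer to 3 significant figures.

S = 0.9625 × 2192^0.25
ln S = ln 0.9625 + 0.25 × ln 2192 = -0.0382 + 0.25 × 7.6926 = 1.8849
S = e^1.8849 ≈ 6.586

6.59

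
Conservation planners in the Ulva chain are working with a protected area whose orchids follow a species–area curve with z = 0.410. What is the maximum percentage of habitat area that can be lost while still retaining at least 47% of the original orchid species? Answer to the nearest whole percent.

Need (A_new/A_old)^0.41 = 0.47, so A_new/A_old = 0.47^(1/0.41) = 0.47^2.439
ln(A_new/A_old) = ln 0.47 / 0.41 = -0.7550 / 0.41 = -1.8415
A_new/A_old = e^-1.8415 ≈ 0.1586
Fraction that can be lost = 1 − 0.1586 = 0.8414

84%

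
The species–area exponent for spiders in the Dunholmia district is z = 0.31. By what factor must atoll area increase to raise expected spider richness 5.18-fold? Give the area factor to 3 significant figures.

(A₂/A₁)^0.31 = 5.18, so A₂/A₁ = 5.18^(1/0.31) = 5.18^3.226
ln(A₂/A₁) = ln 5.18 / 0.31 = 1.6448 / 0.31 = 5.3058
A₂/A₁ = e^5.3058 ≈ 201.5

202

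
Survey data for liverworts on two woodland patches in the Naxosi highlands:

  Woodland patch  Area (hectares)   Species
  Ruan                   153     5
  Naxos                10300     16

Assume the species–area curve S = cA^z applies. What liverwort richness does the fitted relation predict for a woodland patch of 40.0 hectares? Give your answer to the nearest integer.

z = ln(16/5) / ln(10300/153) = 1.1632 / 4.2095 = 0.2763
c = 5 / 153^0.2763 = 5 / 4.015 = 1.245
S₃ = 1.245 × 40^0.2763 = 1.245 × 2.771 ≈ 3.451

3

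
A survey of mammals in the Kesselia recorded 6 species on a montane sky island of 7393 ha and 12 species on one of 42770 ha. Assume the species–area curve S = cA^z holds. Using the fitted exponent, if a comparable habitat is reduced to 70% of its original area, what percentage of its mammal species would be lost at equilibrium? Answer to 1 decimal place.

z = ln(12/6) / ln(42770/7393) = 0.6931 / 1.7553 = 0.3949
S_new/S_old = (A_new/A_old)^z = 0.7^0.3949 = exp(0.3949 × -0.3567) = 0.8686
Fraction lost = 1 − 0.8686 = 0.1314

13.1%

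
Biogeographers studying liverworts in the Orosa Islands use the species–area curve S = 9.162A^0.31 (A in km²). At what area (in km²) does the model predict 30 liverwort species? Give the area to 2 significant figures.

46 km²

30 = 9.162 × A^0.31  ⇒  A^0.31 = 30/9.162 = 3.274
ln A = ln(3.274) / 0.31 = 1.1861 / 0.31 = 3.8262
A = e^3.8262 ≈ 45.89 km²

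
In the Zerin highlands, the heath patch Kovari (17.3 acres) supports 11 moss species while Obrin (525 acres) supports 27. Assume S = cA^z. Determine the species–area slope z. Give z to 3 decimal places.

0.263

Taking logs: ln S = ln c + z ln A, so z = (ln S₂ − ln S₁)/(ln A₂ − ln A₁).
z = ln(27/11) / ln(525/17.3) = ln(2.455) / ln(30.35) = 0.8979 / 3.4127 = 0.2631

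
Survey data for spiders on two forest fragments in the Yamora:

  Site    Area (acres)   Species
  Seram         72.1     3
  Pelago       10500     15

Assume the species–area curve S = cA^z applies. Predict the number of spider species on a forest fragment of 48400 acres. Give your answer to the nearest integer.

25

z = ln(15/3) / ln(10500/72.1) = 1.6094 / 4.9811 = 0.3231
c = 3 / 72.1^0.3231 = 3 / 3.984 = 0.753
S₃ = 0.753 × 48400^0.3231 = 0.753 × 32.64 ≈ 24.58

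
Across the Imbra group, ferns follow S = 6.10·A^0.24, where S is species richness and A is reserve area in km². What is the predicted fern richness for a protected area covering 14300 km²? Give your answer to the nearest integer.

61 species

S = 6.1 × 14300^0.24 = 6.1 × 9.938 ≈ 60.62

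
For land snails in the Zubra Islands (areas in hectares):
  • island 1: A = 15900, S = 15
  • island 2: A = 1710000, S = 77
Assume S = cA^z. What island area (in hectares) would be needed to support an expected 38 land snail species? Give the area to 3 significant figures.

227000 hectares

z = ln(77/15) / ln(1710000/15900) = 1.6358 / 4.6779 = 0.3497
c = 15 / 15900^0.3497 = 15 / 29.45 = 0.5093
A = (38/0.5093)^(1/0.3497) ⇒ ln A = ln(74.61)/0.3497 = 12.3324
A = e^12.3324 ≈ 226922 hectares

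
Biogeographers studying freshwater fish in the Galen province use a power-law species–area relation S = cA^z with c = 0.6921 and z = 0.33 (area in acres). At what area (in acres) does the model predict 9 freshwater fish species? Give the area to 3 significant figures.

2380 acres

9 = 0.6921 × A^0.33  ⇒  A^0.33 = 9/0.6921 = 13
ln A = ln(13) / 0.33 = 2.5652 / 0.33 = 7.7735
A = e^7.7735 ≈ 2377 acres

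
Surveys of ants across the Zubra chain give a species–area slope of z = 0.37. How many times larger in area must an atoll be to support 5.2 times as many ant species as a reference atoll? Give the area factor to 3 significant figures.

86.1

(A₂/A₁)^0.37 = 5.2, so A₂/A₁ = 5.2^(1/0.37) = 5.2^2.703
ln(A₂/A₁) = ln 5.2 / 0.37 = 1.6487 / 0.37 = 4.4558
A₂/A₁ = e^4.4558 ≈ 86.13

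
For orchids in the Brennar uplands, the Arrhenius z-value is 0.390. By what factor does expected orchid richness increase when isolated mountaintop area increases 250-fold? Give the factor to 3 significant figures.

S₂/S₁ = (A₂/A₁)^z = 250^0.39
ln(S₂/S₁) = 0.39 × ln 250 = 0.39 × 5.5215 = 2.1534
S₂/S₁ = e^2.1534 ≈ 8.614

8.61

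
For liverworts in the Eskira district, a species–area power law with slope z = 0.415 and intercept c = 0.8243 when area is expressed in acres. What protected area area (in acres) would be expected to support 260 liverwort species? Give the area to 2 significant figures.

1100000 acres

260 = 0.8243 × A^0.415  ⇒  A^0.415 = 260/0.8243 = 315.4
ln A = ln(315.4) / 0.415 = 5.7539 / 0.415 = 13.8648
A = e^13.8648 ≈ 1050551 acres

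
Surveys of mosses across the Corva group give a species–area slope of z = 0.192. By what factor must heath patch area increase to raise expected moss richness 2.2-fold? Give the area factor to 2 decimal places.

(A₂/A₁)^0.192 = 2.2, so A₂/A₁ = 2.2^(1/0.192) = 2.2^5.208
ln(A₂/A₁) = ln 2.2 / 0.192 = 0.7885 / 0.192 = 4.1065
A₂/A₁ = e^4.1065 ≈ 60.74

60.74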